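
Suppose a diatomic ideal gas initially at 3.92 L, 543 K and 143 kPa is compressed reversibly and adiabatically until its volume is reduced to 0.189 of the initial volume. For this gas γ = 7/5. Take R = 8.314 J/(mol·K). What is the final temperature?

1060 K

Adiabatic: TV^(γ−1) = const ⇒ T₂ = 543×(5.29)^0.400 = 1060 K; PV^γ = const ⇒ P₂ = 1470 kPa.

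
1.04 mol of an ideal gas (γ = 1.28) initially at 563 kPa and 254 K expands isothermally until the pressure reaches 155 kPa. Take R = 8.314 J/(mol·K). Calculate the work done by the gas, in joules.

2830 J

V₁ = nRT₁/P₁ = 1.04×8.314×254/563 = 3.90 L.
Isothermal: T stays 254 K; PV = const ⇒ V₂ = 14.2 L, P₂ = 155 kPa.
W = nRT ln(V₂/V₁) = 1.04×8.314×254×ln(3.63) = 2830 J.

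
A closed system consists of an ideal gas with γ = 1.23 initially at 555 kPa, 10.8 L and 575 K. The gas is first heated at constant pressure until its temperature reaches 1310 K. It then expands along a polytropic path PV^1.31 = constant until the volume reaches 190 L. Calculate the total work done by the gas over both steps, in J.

28300 J

n = P₁V₁/(RT₁) = 555×10.8/(8.314×575) = 1.25 mol.
Step 1 — Isobaric: P stays 555 kPa; V/T = const ⇒ T₂ = 1310 K, V₂ = 24.6 L.
W = PΔV = 555×(24.6−10.8) kPa·L = 7660 J.
ΔU = nCvΔT = 1.25×36.1×(1310−575) = 33300 J.
Q = ΔU + W = nCpΔT = 41000 J.
State after step 1: P = 555 kPa, V = 24.6 L, T = 1310 K.
Step 2 — Polytropic n=1.31: T₂ = T₁(V₁/V₂)^(n−1) = 1310×(0.130)^0.31 = 695 K; P₂ = P₁(V₁/V₂)^n = 38.1 kPa.
W = (P₁V₁−P₂V₂)/(n−1) = (555×24.6−38.1×190)/0.31 = 20700 J.
ΔU = nCvΔT = 1.25×36.1×(695−1310) = -27900 J.
Q = ΔU + W = -7190 J.
Net over both steps: W = 28300 J, Q = 33800 J, ΔU = 5450 J.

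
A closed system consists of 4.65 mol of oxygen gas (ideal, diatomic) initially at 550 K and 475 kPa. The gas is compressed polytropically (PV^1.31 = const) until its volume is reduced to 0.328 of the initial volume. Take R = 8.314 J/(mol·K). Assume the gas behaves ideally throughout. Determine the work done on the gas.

V₁ = nRT₁/P₁ = 4.65×8.314×550/475 = 44.8 L.
Polytropic n=1.31: T₂ = T₁(V₁/V₂)^(n−1) = 550×(3.05)^0.31 = 777 K; P₂ = P₁(V₁/V₂)^n = 2050 kPa.
W = (P₁V₁−P₂V₂)/(n−1) = (475×44.8−2050×14.7)/0.31 = -28300 J.
Work done on the gas = −W_by = 28300 J.

28300 J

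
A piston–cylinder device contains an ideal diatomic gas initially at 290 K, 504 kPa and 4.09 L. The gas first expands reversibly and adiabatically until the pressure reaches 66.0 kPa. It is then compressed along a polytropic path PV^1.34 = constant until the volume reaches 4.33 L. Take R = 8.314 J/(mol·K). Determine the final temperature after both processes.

261 K

n = P₁V₁/(RT₁) = 504×4.09/(8.314×290) = 0.855 mol.
Step 1 — Adiabatic: T₂/T₁ = (P₂/P₁)^((γ−1)/γ) ⇒ T₂ = 290×(0.131)^0.286 = 162 K; V₂ = 17.5 L.
ΔU = nCvΔT = 0.855×20.8×(162−290) = -2270 J.
Q = 0 for an adiabatic process, so W = −ΔU = 2270 J.
State after step 1: P = 66.0 kPa, V = 17.5 L, T = 162 K.
Step 2 — Polytropic n=1.34: T₂ = T₁(V₁/V₂)^(n−1) = 162×(4.04)^0.34 = 261 K; P₂ = P₁(V₁/V₂)^n = 428 kPa.
W = (P₁V₁−P₂V₂)/(n−1) = (66.0×17.5−428×4.33)/0.34 = -2060 J.
ΔU = nCvΔT = 0.855×20.8×(261−162) = 1750 J.
Q = ΔU + W = -309 J.
Net over both steps: W = 212 J, Q = -309 J, ΔU = -521 J.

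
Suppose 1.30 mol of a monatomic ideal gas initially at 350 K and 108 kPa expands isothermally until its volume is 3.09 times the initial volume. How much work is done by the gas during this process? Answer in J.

4270 J

V₁ = nRT₁/P₁ = 1.30×8.314×350/108 = 35.0 L.
Isothermal: T stays 350 K; PV = const ⇒ V₂ = 108 L, P₂ = 35.0 kPa.
W = nRT ln(V₂/V₁) = 1.30×8.314×350×ln(3.09) = 4270 J.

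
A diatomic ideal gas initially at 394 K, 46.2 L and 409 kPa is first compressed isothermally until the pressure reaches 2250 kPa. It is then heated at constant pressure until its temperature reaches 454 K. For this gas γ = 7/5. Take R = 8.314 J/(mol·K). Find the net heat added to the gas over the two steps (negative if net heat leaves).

-22100 J

n = P₁V₁/(RT₁) = 409×46.2/(8.314×394) = 5.77 mol.
Step 1 — Isothermal: T stays 394 K; PV = const ⇒ V₂ = 8.40 L, P₂ = 2250 kPa.
ΔU = 0 (ideal gas, T constant).
W = nRT ln(V₂/V₁) = 5.77×8.314×394×ln(0.182) = -32200 J.
Q = ΔU + W = -32200 J.
State after step 1: P = 2250 kPa, V = 8.40 L, T = 394 K.
Step 2 — Isobaric: P stays 2250 kPa; V/T = const ⇒ T₂ = 454 K, V₂ = 9.68 L.
W = PΔV = 2250×(9.68−8.40) kPa·L = 2880 J.
ΔU = nCvΔT = 5.77×20.8×(454−394) = 7190 J.
Q = ΔU + W = nCpΔT = 10100 J.
Net over both steps: W = -29300 J, Q = -22100 J, ΔU = 7190 J.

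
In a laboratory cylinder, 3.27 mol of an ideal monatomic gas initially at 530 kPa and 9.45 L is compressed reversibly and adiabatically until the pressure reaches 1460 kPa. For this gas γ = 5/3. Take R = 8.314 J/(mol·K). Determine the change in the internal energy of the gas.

3750 J

T₁ = P₁V₁/(nR) = 530×9.45/(3.27×8.314) = 184 K.
Adiabatic: T₂/T₁ = (P₂/P₁)^((γ−1)/γ) ⇒ T₂ = 184×(2.75)^0.400 = 276 K; V₂ = 5.15 L.
For an ideal gas ΔU = nCvΔT with Cv = (3/2)R = 12.5 J/(mol·K).
ΔU = 3.27×12.5×(276−184) = 3750 J.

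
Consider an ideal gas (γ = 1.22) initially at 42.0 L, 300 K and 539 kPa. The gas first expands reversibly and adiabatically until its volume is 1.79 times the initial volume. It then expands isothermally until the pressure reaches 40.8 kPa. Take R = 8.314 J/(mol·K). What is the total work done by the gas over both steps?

n = P₁V₁/(RT₁) = 539×42.0/(8.314×300) = 9.08 mol.
Step 1 — Adiabatic: TV^(γ−1) = const ⇒ T₂ = 300×(0.559)^0.220 = 264 K; PV^γ = const ⇒ P₂ = 265 kPa.
ΔU = nCvΔT = 9.08×37.8×(264−300) = -12400 J.
Q = 0 for an adiabatic process, so W = −ΔU = 12400 J.
State after step 1: P = 265 kPa, V = 75.2 L, T = 264 K.
Step 2 — Isothermal: T stays 264 K; PV = const ⇒ V₂ = 488 L, P₂ = 40.8 kPa.
ΔU = 0 (ideal gas, T constant).
W = nRT ln(V₂/V₁) = 9.08×8.314×264×ln(6.49) = 37300 J.
Q = ΔU + W = 37300 J.
Net over both steps: W = 49600 J, Q = 37300 J, ΔU = -12400 J.

49600 J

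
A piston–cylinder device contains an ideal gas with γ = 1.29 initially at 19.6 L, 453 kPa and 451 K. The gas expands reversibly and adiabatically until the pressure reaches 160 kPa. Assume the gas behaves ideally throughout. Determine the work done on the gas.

n = P₁V₁/(RT₁) = 453×19.6/(8.314×451) = 2.37 mol.
Adiabatic: T₂/T₁ = (P₂/P₁)^((γ−1)/γ) ⇒ T₂ = 451×(0.353)^0.225 = 357 K; V₂ = 43.9 L.
ΔU = nCvΔT = 2.37×28.7×(357−451) = -6390 J.
Q = 0 for an adiabatic process, so W = −ΔU = 6390 J.
Work done on the gas = −W_by = -6390 J.

-6390 J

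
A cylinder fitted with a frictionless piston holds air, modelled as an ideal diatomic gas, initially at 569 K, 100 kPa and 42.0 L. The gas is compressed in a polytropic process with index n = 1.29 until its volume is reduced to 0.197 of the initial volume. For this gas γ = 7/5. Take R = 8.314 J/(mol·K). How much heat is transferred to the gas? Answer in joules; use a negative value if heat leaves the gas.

n = P₁V₁/(RT₁) = 100×42.0/(8.314×569) = 0.888 mol.
Polytropic n=1.29: T₂ = T₁(V₁/V₂)^(n−1) = 569×(5.08)^0.29 = 911 K; P₂ = P₁(V₁/V₂)^n = 813 kPa.
W = (P₁V₁−P₂V₂)/(n−1) = (100×42.0−813×8.27)/0.29 = -8720 J.
ΔU = nCvΔT = 0.888×20.8×(911−569) = 6320 J.
Q = ΔU + W = -2400 J.

-2400 J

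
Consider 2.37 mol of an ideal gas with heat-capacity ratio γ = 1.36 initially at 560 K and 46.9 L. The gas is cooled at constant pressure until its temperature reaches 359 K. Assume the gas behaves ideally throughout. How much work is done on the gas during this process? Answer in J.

P₁ = nRT₁/V₁ = 2.37×8.314×560/46.9 = 235 kPa.
Isobaric: P stays 235 kPa; V/T = const ⇒ T₂ = 359 K, V₂ = 30.1 L.
W = PΔV = 235×(30.1−46.9) kPa·L = -3960 J.
Work done on the gas = −W_by = 3960 J.

3960 J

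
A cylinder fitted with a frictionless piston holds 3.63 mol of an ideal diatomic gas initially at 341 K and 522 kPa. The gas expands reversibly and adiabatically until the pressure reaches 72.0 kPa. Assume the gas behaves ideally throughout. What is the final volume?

81.2 L

V₁ = nRT₁/P₁ = 3.63×8.314×341/522 = 19.7 L.
Adiabatic: T₂/T₁ = (P₂/P₁)^((γ−1)/γ) ⇒ T₂ = 341×(0.138)^0.286 = 194 K; V₂ = 81.2 L.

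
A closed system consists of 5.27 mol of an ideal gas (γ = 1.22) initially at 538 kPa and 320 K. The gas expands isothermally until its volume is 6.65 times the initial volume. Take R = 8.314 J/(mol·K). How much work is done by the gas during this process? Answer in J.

26600 J

V₁ = nRT₁/P₁ = 5.27×8.314×320/538 = 26.1 L.
Isothermal: T stays 320 K; PV = const ⇒ V₂ = 173 L, P₂ = 80.9 kPa.
W = nRT ln(V₂/V₁) = 5.27×8.314×320×ln(6.65) = 26600 J.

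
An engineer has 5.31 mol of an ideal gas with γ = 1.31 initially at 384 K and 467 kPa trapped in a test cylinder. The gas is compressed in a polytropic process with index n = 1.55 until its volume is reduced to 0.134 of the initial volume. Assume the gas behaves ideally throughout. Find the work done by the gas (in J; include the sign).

-62300 J

V₁ = nRT₁/P₁ = 5.31×8.314×384/467 = 36.3 L.
Polytropic n=1.55: T₂ = T₁(V₁/V₂)^(n−1) = 384×(7.46)^0.55 = 1160 K; P₂ = P₁(V₁/V₂)^n = 10500 kPa.
W = (P₁V₁−P₂V₂)/(n−1) = (467×36.3−10500×4.86)/0.55 = -62300 J.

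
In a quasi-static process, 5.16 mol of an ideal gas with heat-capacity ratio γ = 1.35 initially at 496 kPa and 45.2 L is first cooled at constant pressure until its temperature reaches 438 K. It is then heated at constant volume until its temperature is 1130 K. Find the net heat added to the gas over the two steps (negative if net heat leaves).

T₁ = P₁V₁/(nR) = 496×45.2/(5.16×8.314) = 523 K.
Step 1 — Isobaric: P stays 496 kPa; V/T = const ⇒ T₂ = 438 K, V₂ = 37.9 L.
W = PΔV = 496×(37.9−45.2) kPa·L = -3630 J.
ΔU = nCvΔT = 5.16×23.8×(438−523) = -10400 J.
Q = ΔU + W = nCpΔT = -14000 J.
State after step 1: P = 496 kPa, V = 37.9 L, T = 438 K.
Step 2 — Isochoric: V stays 37.9 L; P/T = const ⇒ T₂ = 1130 K, P₂ = 1280 kPa.
W = 0 (no volume change).
ΔU = nCvΔT = 5.16×23.8×(1130−438) = 84800 J.
Q = ΔU = 84800 J.
Net over both steps: W = -3630 J, Q = 70800 J, ΔU = 74500 J.

70800 J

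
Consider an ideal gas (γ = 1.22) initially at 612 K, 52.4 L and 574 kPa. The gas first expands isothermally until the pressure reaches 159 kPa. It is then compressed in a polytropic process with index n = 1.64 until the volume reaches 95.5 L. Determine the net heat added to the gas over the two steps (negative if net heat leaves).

87800 J

n = P₁V₁/(RT₁) = 574×52.4/(8.314×612) = 5.91 mol.
Step 1 — Isothermal: T stays 612 K; PV = const ⇒ V₂ = 189 L, P₂ = 159 kPa.
ΔU = 0 (ideal gas, T constant).
W = nRT ln(V₂/V₁) = 5.91×8.314×612×ln(3.61) = 38600 J.
Q = ΔU + W = 38600 J.
State after step 1: P = 159 kPa, V = 189 L, T = 612 K.
Step 2 — Polytropic n=1.64: T₂ = T₁(V₁/V₂)^(n−1) = 612×(1.98)^0.64 = 948 K; P₂ = P₁(V₁/V₂)^n = 488 kPa.
W = (P₁V₁−P₂V₂)/(n−1) = (159×189−488×95.5)/0.64 = -25800 J.
ΔU = nCvΔT = 5.91×37.8×(948−612) = 75000 J.
Q = ΔU + W = 49200 J.
Net over both steps: W = 12800 J, Q = 87800 J, ΔU = 75000 J.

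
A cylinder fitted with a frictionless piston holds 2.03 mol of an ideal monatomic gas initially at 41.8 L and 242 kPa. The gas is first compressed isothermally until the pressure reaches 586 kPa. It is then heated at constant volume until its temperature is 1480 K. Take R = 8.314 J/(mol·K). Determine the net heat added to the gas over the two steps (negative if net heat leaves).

T₁ = P₁V₁/(nR) = 242×41.8/(2.03×8.314) = 599 K.
Step 1 — Isothermal: T stays 599 K; PV = const ⇒ V₂ = 17.3 L, P₂ = 586 kPa.
ΔU = 0 (ideal gas, T constant).
W = nRT ln(V₂/V₁) = 2.03×8.314×599×ln(0.413) = -8950 J.
Q = ΔU + W = -8950 J.
State after step 1: P = 586 kPa, V = 17.3 L, T = 599 K.
Step 2 — Isochoric: V stays 17.3 L; P/T = const ⇒ T₂ = 1480 K, P₂ = 1450 kPa.
W = 0 (no volume change).
ΔU = nCvΔT = 2.03×12.5×(1480−599) = 22300 J.
Q = ΔU = 22300 J.
Net over both steps: W = -8950 J, Q = 13300 J, ΔU = 22300 J.

13300 J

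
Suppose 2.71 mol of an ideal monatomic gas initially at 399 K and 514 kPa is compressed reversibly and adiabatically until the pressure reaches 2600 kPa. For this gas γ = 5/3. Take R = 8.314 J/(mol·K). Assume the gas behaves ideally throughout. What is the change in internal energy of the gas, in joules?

V₁ = nRT₁/P₁ = 2.71×8.314×399/514 = 17.5 L.
Adiabatic: T₂/T₁ = (P₂/P₁)^((γ−1)/γ) ⇒ T₂ = 399×(5.06)^0.400 = 763 K; V₂ = 6.61 L.
For an ideal gas ΔU = nCvΔT with Cv = (3/2)R = 12.5 J/(mol·K).
ΔU = 2.71×12.5×(763−399) = 12300 J.

12300 J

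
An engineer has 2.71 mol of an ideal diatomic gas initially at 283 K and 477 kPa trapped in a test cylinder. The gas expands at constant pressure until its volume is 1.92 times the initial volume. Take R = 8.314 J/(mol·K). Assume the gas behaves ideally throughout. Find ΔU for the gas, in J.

V₁ = nRT₁/P₁ = 2.71×8.314×283/477 = 13.4 L.
Isobaric: P stays 477 kPa; V/T = const ⇒ T₂ = 543 K, V₂ = 25.7 L.
For an ideal gas ΔU = nCvΔT with Cv = (5/2)R = 20.8 J/(mol·K).
ΔU = 2.71×20.8×(543−283) = 14700 J.

14700 J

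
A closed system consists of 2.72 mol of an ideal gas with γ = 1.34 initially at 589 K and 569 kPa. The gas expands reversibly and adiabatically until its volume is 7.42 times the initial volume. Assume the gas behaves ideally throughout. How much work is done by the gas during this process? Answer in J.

19400 J

V₁ = nRT₁/P₁ = 2.72×8.314×589/569 = 23.4 L.
Adiabatic: TV^(γ−1) = const ⇒ T₂ = 589×(0.135)^0.340 = 298 K; PV^γ = const ⇒ P₂ = 38.8 kPa.
ΔU = nCvΔT = 2.72×24.5×(298−589) = -19400 J.
Q = 0 for an adiabatic process, so W = −ΔU = 19400 J.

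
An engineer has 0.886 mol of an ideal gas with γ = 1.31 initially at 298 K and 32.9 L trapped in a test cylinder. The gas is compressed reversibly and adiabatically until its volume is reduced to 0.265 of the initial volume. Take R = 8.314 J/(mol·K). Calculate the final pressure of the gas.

380 kPa

P₁ = nRT₁/V₁ = 0.886×8.314×298/32.9 = 66.7 kPa.
Adiabatic: TV^(γ−1) = const ⇒ T₂ = 298×(3.77)^0.310 = 450 K; PV^γ = const ⇒ P₂ = 380 kPa.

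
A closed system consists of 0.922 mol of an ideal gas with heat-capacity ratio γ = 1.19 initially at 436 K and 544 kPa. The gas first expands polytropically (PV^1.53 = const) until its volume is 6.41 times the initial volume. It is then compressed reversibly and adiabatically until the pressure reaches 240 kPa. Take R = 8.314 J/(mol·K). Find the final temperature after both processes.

225 K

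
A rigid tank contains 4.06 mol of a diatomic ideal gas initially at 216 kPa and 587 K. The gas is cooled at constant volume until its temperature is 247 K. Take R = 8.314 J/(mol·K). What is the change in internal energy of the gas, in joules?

-28700 J

V₁ = nRT₁/P₁ = 4.06×8.314×587/216 = 91.7 L.
Isochoric: V stays 91.7 L; P/T = const ⇒ T₂ = 247 K, P₂ = 90.9 kPa.
For an ideal gas ΔU = nCvΔT with Cv = (5/2)R = 20.8 J/(mol·K).
ΔU = 4.06×20.8×(247−587) = -28700 J.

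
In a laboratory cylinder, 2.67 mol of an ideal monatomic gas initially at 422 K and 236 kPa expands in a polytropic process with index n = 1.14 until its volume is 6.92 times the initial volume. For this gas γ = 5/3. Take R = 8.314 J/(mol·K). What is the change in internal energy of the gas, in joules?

-3330 J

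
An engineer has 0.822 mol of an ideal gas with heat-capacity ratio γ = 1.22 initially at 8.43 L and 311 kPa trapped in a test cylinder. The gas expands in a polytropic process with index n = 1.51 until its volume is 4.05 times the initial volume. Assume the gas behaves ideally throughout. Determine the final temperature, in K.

T₁ = P₁V₁/(nR) = 311×8.43/(0.822×8.314) = 384 K.
Polytropic n=1.51: T₂ = T₁(V₁/V₂)^(n−1) = 384×(0.247)^0.51 = 188 K; P₂ = P₁(V₁/V₂)^n = 37.6 kPa.

188 K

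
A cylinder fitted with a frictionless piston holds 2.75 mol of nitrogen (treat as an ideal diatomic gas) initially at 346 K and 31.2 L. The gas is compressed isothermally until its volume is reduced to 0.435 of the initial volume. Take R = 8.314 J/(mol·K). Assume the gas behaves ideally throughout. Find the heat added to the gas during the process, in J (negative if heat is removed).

-6580 J

P₁ = nRT₁/V₁ = 2.75×8.314×346/31.2 = 254 kPa.
Isothermal: T stays 346 K; PV = const ⇒ V₂ = 13.6 L, P₂ = 583 kPa.
ΔU = 0 (ideal gas, T constant).
W = nRT ln(V₂/V₁) = 2.75×8.314×346×ln(0.435) = -6580 J.
Q = ΔU + W = -6580 J.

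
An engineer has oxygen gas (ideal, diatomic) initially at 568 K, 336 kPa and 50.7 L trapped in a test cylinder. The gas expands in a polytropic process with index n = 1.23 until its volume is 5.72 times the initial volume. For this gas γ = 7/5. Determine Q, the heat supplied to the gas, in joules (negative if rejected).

10400 J

n = P₁V₁/(RT₁) = 336×50.7/(8.314×568) = 3.61 mol.
Polytropic n=1.23: T₂ = T₁(V₁/V₂)^(n−1) = 568×(0.175)^0.23 = 380 K; P₂ = P₁(V₁/V₂)^n = 39.3 kPa.
W = (P₁V₁−P₂V₂)/(n−1) = (336×50.7−39.3×290)/0.23 = 24500 J.
ΔU = nCvΔT = 3.61×20.8×(380−568) = -14100 J.
Q = ΔU + W = 10400 J.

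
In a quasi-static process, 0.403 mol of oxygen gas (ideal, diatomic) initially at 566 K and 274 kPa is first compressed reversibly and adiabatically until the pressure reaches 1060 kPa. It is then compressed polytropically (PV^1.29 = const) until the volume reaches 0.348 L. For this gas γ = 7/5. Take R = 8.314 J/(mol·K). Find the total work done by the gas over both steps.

V₁ = nRT₁/P₁ = 0.403×8.314×566/274 = 6.92 L.
Step 1 — Adiabatic: T₂/T₁ = (P₂/P₁)^((γ−1)/γ) ⇒ T₂ = 566×(3.87)^0.286 = 833 K; V₂ = 2.63 L.
ΔU = nCvΔT = 0.403×20.8×(833−566) = 2240 J.
Q = 0 for an adiabatic process, so W = −ΔU = -2240 J.
State after step 1: P = 1060 kPa, V = 2.63 L, T = 833 K.
Step 2 — Polytropic n=1.29: T₂ = T₁(V₁/V₂)^(n−1) = 833×(7.57)^0.29 = 1500 K; P₂ = P₁(V₁/V₂)^n = 14400 kPa.
W = (P₁V₁−P₂V₂)/(n−1) = (1060×2.63−14400×0.348)/0.29 = -7680 J.
ΔU = nCvΔT = 0.403×20.8×(1500−833) = 5570 J.
Q = ΔU + W = -2110 J.
Net over both steps: W = -9920 J, Q = -2110 J, ΔU = 7810 J.

-9920 J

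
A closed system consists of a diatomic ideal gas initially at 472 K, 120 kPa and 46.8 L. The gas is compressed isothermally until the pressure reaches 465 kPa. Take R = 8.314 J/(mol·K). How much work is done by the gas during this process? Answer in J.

-7610 J

n = P₁V₁/(RT₁) = 120×46.8/(8.314×472) = 1.43 mol.
Isothermal: T stays 472 K; PV = const ⇒ V₂ = 12.1 L, P₂ = 465 kPa.
W = nRT ln(V₂/V₁) = 1.43×8.314×472×ln(0.258) = -7610 J.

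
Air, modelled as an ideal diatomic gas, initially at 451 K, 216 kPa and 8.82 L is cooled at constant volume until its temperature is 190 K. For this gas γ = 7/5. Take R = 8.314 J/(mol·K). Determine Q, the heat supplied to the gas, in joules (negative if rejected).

-2760 J

n = P₁V₁/(RT₁) = 216×8.82/(8.314×451) = 0.508 mol.
Isochoric: V stays 8.82 L; P/T = const ⇒ T₂ = 190 K, P₂ = 91.0 kPa.
W = 0 (no volume change).
ΔU = nCvΔT = 0.508×20.8×(190−451) = -2760 J.
Q = ΔU = -2760 J.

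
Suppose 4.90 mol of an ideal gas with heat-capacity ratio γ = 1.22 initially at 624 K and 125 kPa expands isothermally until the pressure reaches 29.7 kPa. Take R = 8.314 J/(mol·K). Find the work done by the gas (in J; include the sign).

36500 J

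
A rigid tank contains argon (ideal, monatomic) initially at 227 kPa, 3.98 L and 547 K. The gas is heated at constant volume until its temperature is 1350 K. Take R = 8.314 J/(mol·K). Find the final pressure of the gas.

Isochoric: V stays 3.98 L; P/T = const ⇒ T₂ = 1350 K, P₂ = 560 kPa.

560 kPa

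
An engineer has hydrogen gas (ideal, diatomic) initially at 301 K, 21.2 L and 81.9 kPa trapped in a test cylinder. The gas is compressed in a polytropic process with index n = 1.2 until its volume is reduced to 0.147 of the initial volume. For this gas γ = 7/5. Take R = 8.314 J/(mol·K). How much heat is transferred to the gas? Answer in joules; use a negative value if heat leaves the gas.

-2030 J

n = P₁V₁/(RT₁) = 81.9×21.2/(8.314×301) = 0.694 mol.
Polytropic n=1.2: T₂ = T₁(V₁/V₂)^(n−1) = 301×(6.80)^0.20 = 442 K; P₂ = P₁(V₁/V₂)^n = 818 kPa.
W = (P₁V₁−P₂V₂)/(n−1) = (81.9×21.2−818×3.12)/0.20 = -4060 J.
ΔU = nCvΔT = 0.694×20.8×(442−301) = 2030 J.
Q = ΔU + W = -2030 J.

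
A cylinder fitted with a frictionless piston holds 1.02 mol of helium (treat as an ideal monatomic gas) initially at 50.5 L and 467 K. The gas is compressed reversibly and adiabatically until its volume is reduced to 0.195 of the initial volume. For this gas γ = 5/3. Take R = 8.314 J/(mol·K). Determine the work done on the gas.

11700 J

P₁ = nRT₁/V₁ = 1.02×8.314×467/50.5 = 78.4 kPa.
Adiabatic: TV^(γ−1) = const ⇒ T₂ = 467×(5.13)^0.667 = 1390 K; PV^γ = const ⇒ P₂ = 1200 kPa.
ΔU = nCvΔT = 1.02×12.5×(1390−467) = 11700 J.
Q = 0 for an adiabatic process, so W = −ΔU = -11700 J.
Work done on the gas = −W_by = 11700 J.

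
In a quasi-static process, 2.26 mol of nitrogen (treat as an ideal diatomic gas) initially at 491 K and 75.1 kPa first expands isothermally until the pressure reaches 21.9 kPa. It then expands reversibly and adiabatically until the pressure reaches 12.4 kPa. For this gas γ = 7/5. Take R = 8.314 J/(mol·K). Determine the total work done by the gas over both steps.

V₁ = nRT₁/P₁ = 2.26×8.314×491/75.1 = 123 L.
Step 1 — Isothermal: T stays 491 K; PV = const ⇒ V₂ = 421 L, P₂ = 21.9 kPa.
ΔU = 0 (ideal gas, T constant).
W = nRT ln(V₂/V₁) = 2.26×8.314×491×ln(3.43) = 11400 J.
Q = ΔU + W = 11400 J.
State after step 1: P = 21.9 kPa, V = 421 L, T = 491 K.
Step 2 — Adiabatic: T₂/T₁ = (P₂/P₁)^((γ−1)/γ) ⇒ T₂ = 491×(0.566)^0.286 = 417 K; V₂ = 632 L.
ΔU = nCvΔT = 2.26×20.8×(417−491) = -3460 J.
Q = 0 for an adiabatic process, so W = −ΔU = 3460 J.
Net over both steps: W = 14800 J, Q = 11400 J, ΔU = -3460 J.

14800 J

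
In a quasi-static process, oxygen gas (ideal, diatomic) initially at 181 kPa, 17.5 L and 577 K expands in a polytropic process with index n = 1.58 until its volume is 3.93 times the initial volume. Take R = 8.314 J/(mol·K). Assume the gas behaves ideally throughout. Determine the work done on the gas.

-2990 J

n = P₁V₁/(RT₁) = 181×17.5/(8.314×577) = 0.660 mol.
Polytropic n=1.58: T₂ = T₁(V₁/V₂)^(n−1) = 577×(0.254)^0.58 = 261 K; P₂ = P₁(V₁/V₂)^n = 20.8 kPa.
W = (P₁V₁−P₂V₂)/(n−1) = (181×17.5−20.8×68.8)/0.58 = 2990 J.
Work done on the gas = −W_by = -2990 J.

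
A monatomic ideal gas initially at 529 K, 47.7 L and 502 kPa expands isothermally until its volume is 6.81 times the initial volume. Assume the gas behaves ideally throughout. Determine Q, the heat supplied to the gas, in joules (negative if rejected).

n = P₁V₁/(RT₁) = 502×47.7/(8.314×529) = 5.44 mol.
Isothermal: T stays 529 K; PV = const ⇒ V₂ = 325 L, P₂ = 73.7 kPa.
ΔU = 0 (ideal gas, T constant).
W = nRT ln(V₂/V₁) = 5.44×8.314×529×ln(6.81) = 45900 J.
Q = ΔU + W = 45900 J.

45900 J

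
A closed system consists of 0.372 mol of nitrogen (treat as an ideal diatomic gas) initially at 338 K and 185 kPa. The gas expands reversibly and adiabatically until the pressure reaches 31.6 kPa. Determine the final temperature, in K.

204 K

V₁ = nRT₁/P₁ = 0.372×8.314×338/185 = 5.65 L.
Adiabatic: T₂/T₁ = (P₂/P₁)^((γ−1)/γ) ⇒ T₂ = 338×(0.171)^0.286 = 204 K; V₂ = 20.0 L.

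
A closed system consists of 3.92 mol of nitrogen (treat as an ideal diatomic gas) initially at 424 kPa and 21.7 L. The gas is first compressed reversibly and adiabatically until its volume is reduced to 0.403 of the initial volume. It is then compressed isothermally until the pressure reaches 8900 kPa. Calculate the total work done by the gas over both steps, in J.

-33500 J

T₁ = P₁V₁/(nR) = 424×21.7/(3.92×8.314) = 282 K.
Step 1 — Adiabatic: TV^(γ−1) = const ⇒ T₂ = 282×(2.48)^0.400 = 406 K; PV^γ = const ⇒ P₂ = 1510 kPa.
ΔU = nCvΔT = 3.92×20.8×(406−282) = 10100 J.
Q = 0 for an adiabatic process, so W = −ΔU = -10100 J.
State after step 1: P = 1510 kPa, V = 8.75 L, T = 406 K.
Step 2 — Isothermal: T stays 406 K; PV = const ⇒ V₂ = 1.49 L, P₂ = 8900 kPa.
ΔU = 0 (ideal gas, T constant).
W = nRT ln(V₂/V₁) = 3.92×8.314×406×ln(0.170) = -23400 J.
Q = ΔU + W = -23400 J.
Net over both steps: W = -33500 J, Q = -23400 J, ΔU = 10100 J.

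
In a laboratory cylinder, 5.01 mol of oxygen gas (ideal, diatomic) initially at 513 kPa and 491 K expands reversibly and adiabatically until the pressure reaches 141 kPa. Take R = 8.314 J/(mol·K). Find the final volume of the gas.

V₁ = nRT₁/P₁ = 5.01×8.314×491/513 = 39.9 L.
Adiabatic: T₂/T₁ = (P₂/P₁)^((γ−1)/γ) ⇒ T₂ = 491×(0.275)^0.286 = 339 K; V₂ = 100 L.

100 L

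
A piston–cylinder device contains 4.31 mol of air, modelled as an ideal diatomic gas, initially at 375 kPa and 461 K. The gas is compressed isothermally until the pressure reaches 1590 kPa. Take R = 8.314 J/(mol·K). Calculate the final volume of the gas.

10.4 L

V₁ = nRT₁/P₁ = 4.31×8.314×461/375 = 44.1 L.
Isothermal: T stays 461 K; PV = const ⇒ V₂ = 10.4 L, P₂ = 1590 kPa.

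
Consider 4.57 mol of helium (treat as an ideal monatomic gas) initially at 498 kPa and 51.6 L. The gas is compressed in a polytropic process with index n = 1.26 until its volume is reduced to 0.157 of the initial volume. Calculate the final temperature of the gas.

1090 K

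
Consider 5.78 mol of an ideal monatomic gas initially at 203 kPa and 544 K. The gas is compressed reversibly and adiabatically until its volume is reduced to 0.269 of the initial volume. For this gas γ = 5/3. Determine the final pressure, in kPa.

1810 kPa

V₁ = nRT₁/P₁ = 5.78×8.314×544/203 = 129 L.
Adiabatic: TV^(γ−1) = const ⇒ T₂ = 544×(3.72)^0.667 = 1310 K; PV^γ = const ⇒ P₂ = 1810 kPa.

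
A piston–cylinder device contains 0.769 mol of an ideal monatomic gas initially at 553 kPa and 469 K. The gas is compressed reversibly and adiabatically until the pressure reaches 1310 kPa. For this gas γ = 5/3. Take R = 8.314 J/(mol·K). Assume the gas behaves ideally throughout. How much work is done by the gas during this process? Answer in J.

V₁ = nRT₁/P₁ = 0.769×8.314×469/553 = 5.42 L.
Adiabatic: T₂/T₁ = (P₂/P₁)^((γ−1)/γ) ⇒ T₂ = 469×(2.37)^0.400 = 662 K; V₂ = 3.23 L.
ΔU = nCvΔT = 0.769×12.5×(662−469) = 1850 J.
Q = 0 for an adiabatic process, so W = −ΔU = -1850 J.

-1850 J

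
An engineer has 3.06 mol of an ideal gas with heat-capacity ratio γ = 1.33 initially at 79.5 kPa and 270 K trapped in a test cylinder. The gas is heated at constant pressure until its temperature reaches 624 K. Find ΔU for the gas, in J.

27300 J

V₁ = nRT₁/P₁ = 3.06×8.314×270/79.5 = 86.4 L.
Isobaric: P stays 79.5 kPa; V/T = const ⇒ T₂ = 624 K, V₂ = 200 L.
For an ideal gas ΔU = nCvΔT with Cv = R/(γ−1) = 25.2 J/(mol·K).
ΔU = 3.06×25.2×(624−270) = 27300 J.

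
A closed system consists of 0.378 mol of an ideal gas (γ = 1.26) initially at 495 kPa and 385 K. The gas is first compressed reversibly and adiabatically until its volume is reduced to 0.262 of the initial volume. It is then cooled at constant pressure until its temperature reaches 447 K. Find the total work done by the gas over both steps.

-2250 J

V₁ = nRT₁/P₁ = 0.378×8.314×385/495 = 2.44 L.
Step 1 — Adiabatic: TV^(γ−1) = const ⇒ T₂ = 385×(3.82)^0.260 = 545 K; PV^γ = const ⇒ P₂ = 2680 kPa.
ΔU = nCvΔT = 0.378×32.0×(545−385) = 1940 J.
Q = 0 for an adiabatic process, so W = −ΔU = -1940 J.
State after step 1: P = 2680 kPa, V = 0.640 L, T = 545 K.
Step 2 — Isobaric: P stays 2680 kPa; V/T = const ⇒ T₂ = 447 K, V₂ = 0.525 L.
W = PΔV = 2680×(0.525−0.640) kPa·L = -309 J.
ΔU = nCvΔT = 0.378×32.0×(447−545) = -1190 J.
Q = ΔU + W = nCpΔT = -1500 J.
Net over both steps: W = -2250 J, Q = -1500 J, ΔU = 749 J.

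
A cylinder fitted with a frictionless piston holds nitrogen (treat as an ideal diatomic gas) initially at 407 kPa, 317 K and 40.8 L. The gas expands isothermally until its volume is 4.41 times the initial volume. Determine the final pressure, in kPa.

92.3 kPa

Isothermal: T stays 317 K; PV = const ⇒ V₂ = 180 L, P₂ = 92.3 kPa.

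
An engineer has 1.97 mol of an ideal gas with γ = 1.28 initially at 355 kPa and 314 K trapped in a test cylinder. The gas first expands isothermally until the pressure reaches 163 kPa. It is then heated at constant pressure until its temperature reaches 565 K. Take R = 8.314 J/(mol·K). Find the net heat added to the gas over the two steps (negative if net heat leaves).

V₁ = nRT₁/P₁ = 1.97×8.314×314/355 = 14.5 L.
Step 1 — Isothermal: T stays 314 K; PV = const ⇒ V₂ = 31.6 L, P₂ = 163 kPa.
ΔU = 0 (ideal gas, T constant).
W = nRT ln(V₂/V₁) = 1.97×8.314×314×ln(2.18) = 4000 J.
Q = ΔU + W = 4000 J.
State after step 1: P = 163 kPa, V = 31.6 L, T = 314 K.
Step 2 — Isobaric: P stays 163 kPa; V/T = const ⇒ T₂ = 565 K, V₂ = 56.8 L.
W = PΔV = 163×(56.8−31.6) kPa·L = 4110 J.
ΔU = nCvΔT = 1.97×29.7×(565−314) = 14700 J.
Q = ΔU + W = nCpΔT = 18800 J.
Net over both steps: W = 8110 J, Q = 22800 J, ΔU = 14700 J.

22800 J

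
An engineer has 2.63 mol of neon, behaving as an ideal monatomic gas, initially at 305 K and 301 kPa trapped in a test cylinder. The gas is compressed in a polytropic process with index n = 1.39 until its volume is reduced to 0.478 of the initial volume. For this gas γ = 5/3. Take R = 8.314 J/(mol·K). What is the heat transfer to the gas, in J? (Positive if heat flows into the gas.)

-2370 J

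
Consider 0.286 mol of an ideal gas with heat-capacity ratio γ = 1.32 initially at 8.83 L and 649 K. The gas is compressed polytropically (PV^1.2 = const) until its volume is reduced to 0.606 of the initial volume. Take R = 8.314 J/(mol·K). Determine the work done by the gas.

P₁ = nRT₁/V₁ = 0.286×8.314×649/8.83 = 175 kPa.
Polytropic n=1.2: T₂ = T₁(V₁/V₂)^(n−1) = 649×(1.65)^0.20 = 717 K; P₂ = P₁(V₁/V₂)^n = 319 kPa.
W = (P₁V₁−P₂V₂)/(n−1) = (175×8.83−319×5.35)/0.20 = -813 J.

-813 J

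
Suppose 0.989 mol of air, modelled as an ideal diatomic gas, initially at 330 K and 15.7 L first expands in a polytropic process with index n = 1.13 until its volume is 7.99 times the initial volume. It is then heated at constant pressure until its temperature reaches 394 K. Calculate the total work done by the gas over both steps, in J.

6110 J

P₁ = nRT₁/V₁ = 0.989×8.314×330/15.7 = 173 kPa.
Step 1 — Polytropic n=1.13: T₂ = T₁(V₁/V₂)^(n−1) = 330×(0.125)^0.13 = 252 K; P₂ = P₁(V₁/V₂)^n = 16.5 kPa.
W = (P₁V₁−P₂V₂)/(n−1) = (173×15.7−16.5×125)/0.13 = 4940 J.
ΔU = nCvΔT = 0.989×20.8×(252−330) = -1610 J.
Q = ΔU + W = 3340 J.
State after step 1: P = 16.5 kPa, V = 125 L, T = 252 K.
Step 2 — Isobaric: P stays 16.5 kPa; V/T = const ⇒ T₂ = 394 K, V₂ = 196 L.
W = PΔV = 16.5×(196−125) kPa·L = 1170 J.
ΔU = nCvΔT = 0.989×20.8×(394−252) = 2920 J.
Q = ΔU + W = nCpΔT = 4090 J.
Net over both steps: W = 6110 J, Q = 7430 J, ΔU = 1320 J.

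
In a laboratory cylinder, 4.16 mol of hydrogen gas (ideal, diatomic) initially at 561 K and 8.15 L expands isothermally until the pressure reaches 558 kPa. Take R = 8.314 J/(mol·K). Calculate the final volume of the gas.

34.8 L

P₁ = nRT₁/V₁ = 4.16×8.314×561/8.15 = 2380 kPa.
Isothermal: T stays 561 K; PV = const ⇒ V₂ = 34.8 L, P₂ = 558 kPa.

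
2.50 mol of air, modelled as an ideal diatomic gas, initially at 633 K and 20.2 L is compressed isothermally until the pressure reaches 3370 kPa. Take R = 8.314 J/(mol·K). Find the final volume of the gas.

3.90 L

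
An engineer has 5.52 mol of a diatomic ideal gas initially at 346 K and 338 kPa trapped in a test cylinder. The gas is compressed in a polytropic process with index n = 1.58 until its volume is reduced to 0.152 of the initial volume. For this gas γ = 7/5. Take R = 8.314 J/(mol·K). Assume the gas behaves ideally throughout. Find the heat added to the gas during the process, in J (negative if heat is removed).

24400 J

V₁ = nRT₁/P₁ = 5.52×8.314×346/338 = 47.0 L.
Polytropic n=1.58: T₂ = T₁(V₁/V₂)^(n−1) = 346×(6.58)^0.58 = 1030 K; P₂ = P₁(V₁/V₂)^n = 6630 kPa.
W = (P₁V₁−P₂V₂)/(n−1) = (338×47.0−6630×7.14)/0.58 = -54300 J.
ΔU = nCvΔT = 5.52×20.8×(1030−346) = 78700 J.
Q = ΔU + W = 24400 J.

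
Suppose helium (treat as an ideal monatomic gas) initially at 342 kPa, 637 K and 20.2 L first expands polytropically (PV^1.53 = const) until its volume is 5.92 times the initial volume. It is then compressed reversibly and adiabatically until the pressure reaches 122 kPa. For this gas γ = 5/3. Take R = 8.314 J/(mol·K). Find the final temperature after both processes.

488 K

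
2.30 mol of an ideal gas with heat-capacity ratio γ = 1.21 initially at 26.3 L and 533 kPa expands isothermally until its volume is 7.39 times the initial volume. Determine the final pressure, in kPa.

72.1 kPa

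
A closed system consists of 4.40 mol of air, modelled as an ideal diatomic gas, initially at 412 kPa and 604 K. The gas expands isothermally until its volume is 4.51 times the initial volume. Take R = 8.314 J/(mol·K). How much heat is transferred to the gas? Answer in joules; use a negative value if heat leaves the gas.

33300 J

V₁ = nRT₁/P₁ = 4.40×8.314×604/412 = 53.6 L.
Isothermal: T stays 604 K; PV = const ⇒ V₂ = 242 L, P₂ = 91.4 kPa.
ΔU = 0 (ideal gas, T constant).
W = nRT ln(V₂/V₁) = 4.40×8.314×604×ln(4.51) = 33300 J.
Q = ΔU + W = 33300 J.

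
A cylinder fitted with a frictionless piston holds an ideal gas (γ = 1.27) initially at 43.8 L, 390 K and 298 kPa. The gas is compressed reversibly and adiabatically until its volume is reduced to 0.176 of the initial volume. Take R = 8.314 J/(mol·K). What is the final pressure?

2710 kPa

Adiabatic: TV^(γ−1) = const ⇒ T₂ = 390×(5.68)^0.270 = 623 K; PV^γ = const ⇒ P₂ = 2710 kPa.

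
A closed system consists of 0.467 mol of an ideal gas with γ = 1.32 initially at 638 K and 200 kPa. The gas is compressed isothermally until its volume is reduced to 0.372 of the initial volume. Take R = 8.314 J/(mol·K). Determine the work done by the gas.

-2450 J

V₁ = nRT₁/P₁ = 0.467×8.314×638/200 = 12.4 L.
Isothermal: T stays 638 K; PV = const ⇒ V₂ = 4.61 L, P₂ = 538 kPa.
W = nRT ln(V₂/V₁) = 0.467×8.314×638×ln(0.372) = -2450 J.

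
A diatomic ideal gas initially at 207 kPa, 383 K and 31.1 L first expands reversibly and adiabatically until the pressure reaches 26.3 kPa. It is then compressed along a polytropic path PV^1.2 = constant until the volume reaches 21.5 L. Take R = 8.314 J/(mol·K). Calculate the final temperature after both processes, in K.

n = P₁V₁/(RT₁) = 207×31.1/(8.314×383) = 2.02 mol.
Step 1 — Adiabatic: T₂/T₁ = (P₂/P₁)^((γ−1)/γ) ⇒ T₂ = 383×(0.127)^0.286 = 212 K; V₂ = 136 L.
ΔU = nCvΔT = 2.02×20.8×(212−383) = -7170 J.
Q = 0 for an adiabatic process, so W = −ΔU = 7170 J.
State after step 1: P = 26.3 kPa, V = 136 L, T = 212 K.
Step 2 — Polytropic n=1.2: T₂ = T₁(V₁/V₂)^(n−1) = 212×(6.31)^0.20 = 307 K; P₂ = P₁(V₁/V₂)^n = 240 kPa.
W = (P₁V₁−P₂V₂)/(n−1) = (26.3×136−240×21.5)/0.20 = -7960 J.
ΔU = nCvΔT = 2.02×20.8×(307−212) = 3980 J.
Q = ΔU + W = -3980 J.
Net over both steps: W = -788 J, Q = -3980 J, ΔU = -3190 J.

307 K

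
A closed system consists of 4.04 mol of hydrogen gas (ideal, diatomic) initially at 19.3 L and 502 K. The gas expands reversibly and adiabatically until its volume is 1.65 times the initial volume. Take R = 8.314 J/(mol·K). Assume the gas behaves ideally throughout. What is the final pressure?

433 kPa

P₁ = nRT₁/V₁ = 4.04×8.314×502/19.3 = 874 kPa.
Adiabatic: TV^(γ−1) = const ⇒ T₂ = 502×(0.606)^0.400 = 411 K; PV^γ = const ⇒ P₂ = 433 kPa.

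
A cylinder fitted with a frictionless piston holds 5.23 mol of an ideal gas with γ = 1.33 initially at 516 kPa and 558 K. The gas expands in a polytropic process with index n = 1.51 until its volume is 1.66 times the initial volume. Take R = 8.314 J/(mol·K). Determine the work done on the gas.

V₁ = nRT₁/P₁ = 5.23×8.314×558/516 = 47.0 L.
Polytropic n=1.51: T₂ = T₁(V₁/V₂)^(n−1) = 558×(0.602)^0.51 = 431 K; P₂ = P₁(V₁/V₂)^n = 240 kPa.
W = (P₁V₁−P₂V₂)/(n−1) = (516×47.0−240×78.1)/0.51 = 10800 J.
Work done on the gas = −W_by = -10800 J.

-10800 J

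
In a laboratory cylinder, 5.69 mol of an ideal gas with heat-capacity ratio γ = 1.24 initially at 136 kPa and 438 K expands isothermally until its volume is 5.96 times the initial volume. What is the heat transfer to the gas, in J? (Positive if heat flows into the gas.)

V₁ = nRT₁/P₁ = 5.69×8.314×438/136 = 152 L.
Isothermal: T stays 438 K; PV = const ⇒ V₂ = 908 L, P₂ = 22.8 kPa.
ΔU = 0 (ideal gas, T constant).
W = nRT ln(V₂/V₁) = 5.69×8.314×438×ln(5.96) = 37000 J.
Q = ΔU + W = 37000 J.

37000 J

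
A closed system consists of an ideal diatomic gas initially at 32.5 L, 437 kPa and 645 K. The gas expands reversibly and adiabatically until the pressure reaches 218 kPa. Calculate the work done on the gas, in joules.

n = P₁V₁/(RT₁) = 437×32.5/(8.314×645) = 2.65 mol.
Adiabatic: T₂/T₁ = (P₂/P₁)^((γ−1)/γ) ⇒ T₂ = 645×(0.499)^0.286 = 529 K; V₂ = 53.4 L.
ΔU = nCvΔT = 2.65×20.8×(529−645) = -6400 J.
Q = 0 for an adiabatic process, so W = −ΔU = 6400 J.
Work done on the gas = −W_by = -6400 J.

-6400 J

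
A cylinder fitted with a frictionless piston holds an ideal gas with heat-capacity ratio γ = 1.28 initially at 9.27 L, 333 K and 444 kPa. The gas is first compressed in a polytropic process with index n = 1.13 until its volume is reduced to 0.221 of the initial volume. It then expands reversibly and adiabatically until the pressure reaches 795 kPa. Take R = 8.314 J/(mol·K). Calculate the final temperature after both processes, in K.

317 K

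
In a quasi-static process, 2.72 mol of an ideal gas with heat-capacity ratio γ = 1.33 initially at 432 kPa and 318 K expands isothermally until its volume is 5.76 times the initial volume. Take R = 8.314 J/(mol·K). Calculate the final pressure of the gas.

V₁ = nRT₁/P₁ = 2.72×8.314×318/432 = 16.6 L.
Isothermal: T stays 318 K; PV = const ⇒ V₂ = 95.9 L, P₂ = 75.0 kPa.

75.0 kPa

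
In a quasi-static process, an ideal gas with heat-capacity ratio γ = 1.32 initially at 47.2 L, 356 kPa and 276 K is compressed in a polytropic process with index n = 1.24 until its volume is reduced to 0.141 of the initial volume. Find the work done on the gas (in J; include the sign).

n = P₁V₁/(RT₁) = 356×47.2/(8.314×276) = 7.32 mol.
Polytropic n=1.24: T₂ = T₁(V₁/V₂)^(n−1) = 276×(7.09)^0.24 = 442 K; P₂ = P₁(V₁/V₂)^n = 4040 kPa.
W = (P₁V₁−P₂V₂)/(n−1) = (356×47.2−4040×6.66)/0.24 = -42000 J.
Work done on the gas = −W_by = 42000 J.

42000 J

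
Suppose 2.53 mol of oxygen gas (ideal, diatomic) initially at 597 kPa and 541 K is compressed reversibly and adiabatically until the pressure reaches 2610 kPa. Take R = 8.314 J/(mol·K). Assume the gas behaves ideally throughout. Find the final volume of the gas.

6.65 L

V₁ = nRT₁/P₁ = 2.53×8.314×541/597 = 19.1 L.
Adiabatic: T₂/T₁ = (P₂/P₁)^((γ−1)/γ) ⇒ T₂ = 541×(4.37)^0.286 = 825 K; V₂ = 6.65 L.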